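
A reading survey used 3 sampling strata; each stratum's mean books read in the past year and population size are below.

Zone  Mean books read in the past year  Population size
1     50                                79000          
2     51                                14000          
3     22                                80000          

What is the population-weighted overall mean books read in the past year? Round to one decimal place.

37.1

Σ Nₕ·x̄ₕ = 50×79000 + 51×14000 + 22×80000
  = 3950000 + 714000 + 1760000 = 6424000
Σ Nₕ = 79000 + 14000 + 80000 = 173000
Overall mean = 6424000 / 173000 = 37.132948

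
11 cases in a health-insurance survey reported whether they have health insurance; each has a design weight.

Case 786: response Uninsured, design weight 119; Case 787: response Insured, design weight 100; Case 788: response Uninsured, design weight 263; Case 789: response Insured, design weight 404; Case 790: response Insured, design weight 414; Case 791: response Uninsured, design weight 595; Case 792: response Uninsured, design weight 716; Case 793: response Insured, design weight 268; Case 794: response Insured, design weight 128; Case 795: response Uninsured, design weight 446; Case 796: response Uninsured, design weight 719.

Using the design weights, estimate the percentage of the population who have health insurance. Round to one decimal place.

31.5

Sum of weights for 'Insured' = 100 + 404 + 414 + 268 + 128 = 1314
Total weight = 119 + 100 + 263 + 404 + 414 + 595 + 716 + 268 + 128 + 446 + 719 = 4172
Weighted proportion = 1314 / 4172 = 0.31495686 → 31.495686%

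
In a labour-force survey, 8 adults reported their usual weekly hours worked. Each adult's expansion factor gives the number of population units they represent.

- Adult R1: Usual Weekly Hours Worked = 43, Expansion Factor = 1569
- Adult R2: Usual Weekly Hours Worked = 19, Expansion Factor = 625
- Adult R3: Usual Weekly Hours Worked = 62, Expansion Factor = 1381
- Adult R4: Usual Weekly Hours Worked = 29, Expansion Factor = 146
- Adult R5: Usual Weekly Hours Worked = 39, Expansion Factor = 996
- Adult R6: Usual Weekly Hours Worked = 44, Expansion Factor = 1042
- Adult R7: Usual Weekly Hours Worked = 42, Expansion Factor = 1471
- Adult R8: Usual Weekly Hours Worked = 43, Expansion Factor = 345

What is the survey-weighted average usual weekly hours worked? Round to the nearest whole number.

44

Weighted sum = 43×1569 + 19×625 + 62×1381 + 29×146 + 39×996 + 44×1042 + 42×1471 + 43×345
  = 67467 + 11875 + 85622 + 4234 + 38844 + 45848 + 61782 + 14835 = 330507
Sum of weights = 1569 + 625 + 1381 + 146 + 996 + 1042 + 1471 + 345 = 7575
Weighted mean = 330507 / 7575 = 43.631287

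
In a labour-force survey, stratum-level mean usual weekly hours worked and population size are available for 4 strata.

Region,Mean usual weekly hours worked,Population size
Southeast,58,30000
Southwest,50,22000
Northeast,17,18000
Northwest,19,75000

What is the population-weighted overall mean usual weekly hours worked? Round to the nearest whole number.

Σ Nₕ·x̄ₕ = 58×30000 + 50×22000 + 17×18000 + 19×75000
  = 1740000 + 1100000 + 306000 + 1425000 = 4571000
Σ Nₕ = 30000 + 22000 + 18000 + 75000 = 145000
Overall mean = 4571000 / 145000 = 31.524138

32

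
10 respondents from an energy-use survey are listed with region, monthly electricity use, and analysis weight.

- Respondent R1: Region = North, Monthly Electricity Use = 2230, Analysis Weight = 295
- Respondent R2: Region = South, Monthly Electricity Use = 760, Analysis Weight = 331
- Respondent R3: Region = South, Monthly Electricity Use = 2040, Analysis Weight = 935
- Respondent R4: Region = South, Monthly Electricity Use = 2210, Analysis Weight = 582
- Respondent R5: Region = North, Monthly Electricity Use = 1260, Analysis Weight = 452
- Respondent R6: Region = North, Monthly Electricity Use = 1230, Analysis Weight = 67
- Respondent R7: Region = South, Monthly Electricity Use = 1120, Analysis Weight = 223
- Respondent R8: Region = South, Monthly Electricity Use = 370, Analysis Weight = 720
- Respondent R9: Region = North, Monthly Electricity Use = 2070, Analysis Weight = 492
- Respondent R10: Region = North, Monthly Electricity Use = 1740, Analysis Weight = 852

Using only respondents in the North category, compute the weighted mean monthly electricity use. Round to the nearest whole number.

1766

North rows: R1, R5, R6, R9, R10
Weighted sum = 2230×295 + 1260×452 + 1230×67 + 2070×492 + 1740×852
  = 657850 + 569520 + 82410 + 1018440 + 1482480 = 3810700
Sum of weights = 295 + 452 + 67 + 492 + 852 = 2158
Weighted mean = 3810700 / 2158 = 1765.848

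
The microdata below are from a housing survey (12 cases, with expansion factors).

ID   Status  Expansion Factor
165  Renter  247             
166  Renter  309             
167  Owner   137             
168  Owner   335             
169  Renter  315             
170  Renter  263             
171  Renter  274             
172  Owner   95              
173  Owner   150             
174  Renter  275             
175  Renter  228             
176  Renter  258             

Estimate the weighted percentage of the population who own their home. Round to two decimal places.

Sum of weights for 'Owner' = 137 + 335 + 95 + 150 = 717
Total weight = 247 + 309 + 137 + 335 + 315 + 263 + 274 + 95 + 150 + 275 + 228 + 258 = 2886
Weighted proportion = 717 / 2886 = 0.24844075 → 24.844075%

24.84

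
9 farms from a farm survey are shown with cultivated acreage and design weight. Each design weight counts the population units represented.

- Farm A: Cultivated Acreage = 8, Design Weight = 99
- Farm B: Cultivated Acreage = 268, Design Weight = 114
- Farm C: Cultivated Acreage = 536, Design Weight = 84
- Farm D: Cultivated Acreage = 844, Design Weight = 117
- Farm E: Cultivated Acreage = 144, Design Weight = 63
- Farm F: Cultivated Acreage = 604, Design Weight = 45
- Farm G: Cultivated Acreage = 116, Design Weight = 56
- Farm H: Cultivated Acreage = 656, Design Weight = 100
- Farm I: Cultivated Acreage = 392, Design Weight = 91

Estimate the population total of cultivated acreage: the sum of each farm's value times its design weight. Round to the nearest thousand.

319000

Weighted total = 8×99 + 268×114 + 536×84 + 844×117 + 144×63 + 604×45 + 116×56 + 656×100 + 392×91
  = 792 + 30552 + 45024 + 98748 + 9072 + 27180 + 6496 + 65600 + 35672 = 319136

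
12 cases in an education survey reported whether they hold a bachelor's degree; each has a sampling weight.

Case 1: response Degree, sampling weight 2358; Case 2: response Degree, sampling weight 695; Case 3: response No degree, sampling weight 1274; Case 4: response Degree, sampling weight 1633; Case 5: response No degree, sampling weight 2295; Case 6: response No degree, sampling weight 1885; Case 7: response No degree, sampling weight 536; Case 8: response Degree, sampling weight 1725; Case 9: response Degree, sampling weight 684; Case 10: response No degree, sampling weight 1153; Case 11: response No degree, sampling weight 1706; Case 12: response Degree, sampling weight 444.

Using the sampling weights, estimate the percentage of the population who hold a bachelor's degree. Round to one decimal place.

46.0

Sum of weights for 'Degree' = 2358 + 695 + 1633 + 1725 + 684 + 444 = 7539
Total weight = 16388
Weighted proportion = 7539 / 16388 = 0.46003173 → 46.003173%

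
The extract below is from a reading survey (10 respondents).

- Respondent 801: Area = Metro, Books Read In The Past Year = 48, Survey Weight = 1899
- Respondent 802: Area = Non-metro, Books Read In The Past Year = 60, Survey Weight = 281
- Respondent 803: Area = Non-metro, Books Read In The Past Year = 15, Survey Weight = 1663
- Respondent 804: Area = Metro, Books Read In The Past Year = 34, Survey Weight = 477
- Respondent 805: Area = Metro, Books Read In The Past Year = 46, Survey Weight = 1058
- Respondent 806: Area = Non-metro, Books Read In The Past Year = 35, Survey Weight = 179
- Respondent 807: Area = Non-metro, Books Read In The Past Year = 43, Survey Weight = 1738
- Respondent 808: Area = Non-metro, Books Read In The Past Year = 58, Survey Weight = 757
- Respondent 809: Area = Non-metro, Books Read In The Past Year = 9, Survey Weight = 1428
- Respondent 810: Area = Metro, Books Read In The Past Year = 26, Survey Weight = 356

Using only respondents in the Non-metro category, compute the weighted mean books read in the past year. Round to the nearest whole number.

Non-metro rows: 802, 803, 806, 807, 808, 809
Weighted sum = 60×281 + 15×1663 + 35×179 + 43×1738 + 58×757 + 9×1428
  = 16860 + 24945 + 6265 + 74734 + 43906 + 12852 = 179562
Sum of weights = 281 + 1663 + 179 + 1738 + 757 + 1428 = 6046
Weighted mean = 179562 / 6046 = 29.699305

30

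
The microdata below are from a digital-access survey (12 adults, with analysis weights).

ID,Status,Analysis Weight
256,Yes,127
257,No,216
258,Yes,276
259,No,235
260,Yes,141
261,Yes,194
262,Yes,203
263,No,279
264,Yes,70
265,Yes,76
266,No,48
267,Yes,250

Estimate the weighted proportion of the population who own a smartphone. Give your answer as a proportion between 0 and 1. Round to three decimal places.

Sum of weights for 'Yes' = 127 + 276 + 141 + 194 + 203 + 70 + 76 + 250 = 1337
Total weight = 2115
Weighted proportion = 1337 / 2115 = 0.6321513

0.632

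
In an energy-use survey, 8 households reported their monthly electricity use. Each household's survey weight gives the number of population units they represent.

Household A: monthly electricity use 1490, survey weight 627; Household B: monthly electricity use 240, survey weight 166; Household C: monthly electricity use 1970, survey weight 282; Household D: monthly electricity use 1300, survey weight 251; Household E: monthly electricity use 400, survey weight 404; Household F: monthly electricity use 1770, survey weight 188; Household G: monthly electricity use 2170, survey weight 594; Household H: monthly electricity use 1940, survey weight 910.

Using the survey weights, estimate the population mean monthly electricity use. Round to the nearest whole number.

Weighted sum = 1490×627 + 240×166 + 1970×282 + 1300×251 + 400×404 + 1770×188 + 2170×594 + 1940×910
  = 5404650
Sum of weights = 627 + 166 + 282 + 251 + 404 + 188 + 594 + 910 = 3422
Weighted mean = 5404650 / 3422 = 1579.3834

1579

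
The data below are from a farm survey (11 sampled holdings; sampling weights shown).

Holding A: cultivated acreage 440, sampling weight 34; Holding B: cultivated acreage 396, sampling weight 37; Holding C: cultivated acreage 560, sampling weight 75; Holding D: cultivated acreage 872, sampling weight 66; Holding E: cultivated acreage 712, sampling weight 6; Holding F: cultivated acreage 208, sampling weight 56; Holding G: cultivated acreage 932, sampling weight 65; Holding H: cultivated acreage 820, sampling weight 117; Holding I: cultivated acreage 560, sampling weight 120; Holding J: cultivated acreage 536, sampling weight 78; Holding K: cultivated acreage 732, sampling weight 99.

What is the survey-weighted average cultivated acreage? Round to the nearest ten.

640

Weighted sum = 440×34 + 396×37 + 560×75 + 872×66 + 712×6 + 208×56 + 932×65 + 820×117 + 560×120 + 536×78 + 732×99
  = 14960 + 14652 + 42000 + 57552 + 4272 + 11648 + 60580 + 95940 + 67200 + 41808 + 72468 = 483080
Sum of weights = 34 + 37 + 75 + 66 + 6 + 56 + 65 + 117 + 120 + 78 + 99 = 753
Weighted mean = 483080 / 753 = 641.5405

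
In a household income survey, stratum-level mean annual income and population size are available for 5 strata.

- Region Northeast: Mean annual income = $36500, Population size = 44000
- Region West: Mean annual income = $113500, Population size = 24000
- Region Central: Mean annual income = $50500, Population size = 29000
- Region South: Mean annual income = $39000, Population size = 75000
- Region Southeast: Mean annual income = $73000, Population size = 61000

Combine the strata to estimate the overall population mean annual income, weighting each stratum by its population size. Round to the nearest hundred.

Σ Nₕ·x̄ₕ = 36500×44000 + 113500×24000 + 50500×29000 + 39000×75000 + 73000×61000
  = 13172500000
Σ Nₕ = 44000 + 24000 + 29000 + 75000 + 61000 = 233000
Overall mean = 13172500000 / 233000 = 56534.335

56500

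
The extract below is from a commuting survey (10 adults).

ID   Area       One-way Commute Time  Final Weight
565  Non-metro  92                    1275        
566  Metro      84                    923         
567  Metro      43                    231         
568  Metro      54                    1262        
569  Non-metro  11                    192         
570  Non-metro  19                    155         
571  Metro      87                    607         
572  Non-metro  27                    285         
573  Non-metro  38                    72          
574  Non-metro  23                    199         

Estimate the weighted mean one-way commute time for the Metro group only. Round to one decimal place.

68.9

Metro rows: 566, 567, 568, 571
Weighted sum = 208422
Sum of weights = 923 + 231 + 1262 + 607 = 3023
Weighted mean = 208422 / 3023 = 68.945418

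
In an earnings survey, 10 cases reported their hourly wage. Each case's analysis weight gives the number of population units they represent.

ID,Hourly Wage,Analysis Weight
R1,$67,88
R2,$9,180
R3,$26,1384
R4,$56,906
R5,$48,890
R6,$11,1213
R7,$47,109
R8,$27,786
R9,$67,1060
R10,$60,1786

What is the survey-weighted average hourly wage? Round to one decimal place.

42.2

Weighted sum = 67×88 + 9×180 + 26×1384 + 56×906 + 48×890 + 11×1213 + 47×109 + 27×786 + 67×1060 + 60×1786
  = 5896 + 1620 + 35984 + 50736 + 42720 + 13343 + 5123 + 21222 + 71020 + 107160 = 354824
Sum of weights = 8402
Weighted mean = 354824 / 8402 = 42.230897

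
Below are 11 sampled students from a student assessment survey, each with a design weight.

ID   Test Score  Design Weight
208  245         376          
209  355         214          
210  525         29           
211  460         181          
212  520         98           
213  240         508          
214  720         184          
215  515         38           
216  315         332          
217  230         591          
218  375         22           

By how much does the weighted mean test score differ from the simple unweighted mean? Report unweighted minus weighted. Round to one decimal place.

Unweighted sum = 245 + 355 + 525 + 460 + 520 + 240 + 720 + 515 + 315 + 230 + 375 = 4500
Unweighted mean = 4500 / 11 = 409.09091
Weighted sum = 245×376 + 355×214 + 525×29 + 460×181 + 520×98 + 240×508 + 720×184 + 515×38 + 315×332 + 230×591 + 375×22
  = 92120 + 75970 + 15225 + 83260 + 50960 + 121920 + 132480 + 19570 + 104580 + 135930 + 8250 = 840265
Sum of weights = 376 + 214 + 29 + 181 + 98 + 508 + 184 + 38 + 332 + 591 + 22 = 2573
Weighted mean = 840265 / 2573 = 326.57015
Difference (unweighted minus weighted) = 82.520758

82.5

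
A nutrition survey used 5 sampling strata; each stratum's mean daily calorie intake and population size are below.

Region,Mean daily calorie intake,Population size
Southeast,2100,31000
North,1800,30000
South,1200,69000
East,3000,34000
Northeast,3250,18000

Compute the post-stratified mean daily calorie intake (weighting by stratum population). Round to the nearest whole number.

Σ Nₕ·x̄ₕ = 2100×31000 + 1800×30000 + 1200×69000 + 3000×34000 + 3250×18000
  = 65100000 + 54000000 + 82800000 + 102000000 + 58500000 = 362400000
Σ Nₕ = 31000 + 30000 + 69000 + 34000 + 18000 = 182000
Overall mean = 362400000 / 182000 = 1991.2088

1991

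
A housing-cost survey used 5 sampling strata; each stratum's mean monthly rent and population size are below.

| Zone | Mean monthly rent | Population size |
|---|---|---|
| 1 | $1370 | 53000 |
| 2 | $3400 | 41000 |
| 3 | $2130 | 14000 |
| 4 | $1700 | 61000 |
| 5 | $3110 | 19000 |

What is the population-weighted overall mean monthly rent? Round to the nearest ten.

2150

Σ Nₕ·x̄ₕ = 1370×53000 + 3400×41000 + 2130×14000 + 1700×61000 + 3110×19000
  = 404620000
Σ Nₕ = 188000
Overall mean = 404620000 / 188000 = 2152.234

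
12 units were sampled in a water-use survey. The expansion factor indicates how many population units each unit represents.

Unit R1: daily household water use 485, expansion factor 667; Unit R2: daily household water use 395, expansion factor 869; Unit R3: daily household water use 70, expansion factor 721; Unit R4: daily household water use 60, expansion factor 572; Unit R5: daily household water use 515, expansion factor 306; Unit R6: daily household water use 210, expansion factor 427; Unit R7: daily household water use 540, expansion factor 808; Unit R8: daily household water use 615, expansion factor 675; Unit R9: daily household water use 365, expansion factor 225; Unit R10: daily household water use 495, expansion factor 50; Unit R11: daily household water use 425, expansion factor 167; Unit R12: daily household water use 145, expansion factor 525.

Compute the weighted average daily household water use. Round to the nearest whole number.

Weighted sum = 485×667 + 395×869 + 70×721 + 60×572 + 515×306 + 210×427 + 540×808 + 615×675 + 365×225 + 495×50 + 425×167 + 145×525
  = 2104220
Sum of weights = 667 + 869 + 721 + 572 + 306 + 427 + 808 + 675 + 225 + 50 + 167 + 525 = 6012
Weighted mean = 2104220 / 6012 = 350.00333

350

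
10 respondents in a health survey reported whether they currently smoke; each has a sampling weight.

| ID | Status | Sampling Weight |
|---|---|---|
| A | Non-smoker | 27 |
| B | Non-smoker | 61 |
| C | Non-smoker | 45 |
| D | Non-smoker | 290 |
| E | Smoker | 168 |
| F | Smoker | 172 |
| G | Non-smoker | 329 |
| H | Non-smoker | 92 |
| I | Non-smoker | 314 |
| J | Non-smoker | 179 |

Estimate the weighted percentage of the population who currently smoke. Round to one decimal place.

20.3

Sum of weights for 'Smoker' = 168 + 172 = 340
Total weight = 27 + 61 + 45 + 290 + 168 + 172 + 329 + 92 + 314 + 179 = 1677
Weighted proportion = 340 / 1677 = 0.20274299 → 20.274299%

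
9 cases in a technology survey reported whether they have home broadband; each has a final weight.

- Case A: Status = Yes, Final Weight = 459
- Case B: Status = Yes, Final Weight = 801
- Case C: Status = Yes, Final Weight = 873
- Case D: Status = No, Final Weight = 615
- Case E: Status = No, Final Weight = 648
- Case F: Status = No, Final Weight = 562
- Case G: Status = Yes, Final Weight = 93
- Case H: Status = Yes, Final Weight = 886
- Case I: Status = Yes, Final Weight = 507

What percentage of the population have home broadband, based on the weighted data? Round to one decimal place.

66.5

Sum of weights for 'Yes' = 459 + 801 + 873 + 93 + 886 + 507 = 3619
Total weight = 459 + 801 + 873 + 615 + 648 + 562 + 93 + 886 + 507 = 5444
Weighted proportion = 3619 / 5444 = 0.66476855 → 66.476855%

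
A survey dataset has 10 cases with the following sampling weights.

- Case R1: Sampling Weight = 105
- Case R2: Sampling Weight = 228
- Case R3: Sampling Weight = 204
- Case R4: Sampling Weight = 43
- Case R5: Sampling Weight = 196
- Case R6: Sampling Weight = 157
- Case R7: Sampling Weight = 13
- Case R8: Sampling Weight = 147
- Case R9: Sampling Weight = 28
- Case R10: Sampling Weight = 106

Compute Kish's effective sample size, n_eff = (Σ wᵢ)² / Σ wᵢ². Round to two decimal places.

Σ wᵢ = 1227
Σ wᵢ² = 11025 + 51984 + 41616 + 1849 + 38416 + 24649 + 169 + 21609 + 784 + 11236 = 203337
n_eff = 1227² / 203337 = 1505529 / 203337 = 7.4041075

7.40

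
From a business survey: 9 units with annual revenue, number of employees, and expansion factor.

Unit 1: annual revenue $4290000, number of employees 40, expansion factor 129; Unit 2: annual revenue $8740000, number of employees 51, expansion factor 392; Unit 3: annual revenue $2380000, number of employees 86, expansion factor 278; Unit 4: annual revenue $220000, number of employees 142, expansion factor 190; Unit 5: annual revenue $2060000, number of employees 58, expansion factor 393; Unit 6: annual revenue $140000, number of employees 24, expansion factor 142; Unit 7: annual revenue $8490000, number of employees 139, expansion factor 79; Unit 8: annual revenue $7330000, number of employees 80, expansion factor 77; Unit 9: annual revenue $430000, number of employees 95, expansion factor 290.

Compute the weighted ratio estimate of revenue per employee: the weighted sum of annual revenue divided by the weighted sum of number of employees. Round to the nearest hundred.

46800

Σ wᵢ·y = 4290000×129 + 8740000×392 + 2380000×278 + 220000×190 + 2060000×393 + 140000×142 + 8490000×79 + 7330000×77 + 430000×290
  = 6872210000
Σ wᵢ·x = 40×129 + 51×392 + 86×278 + 142×190 + 58×393 + 24×142 + 139×79 + 80×77 + 95×290
  = 5160 + 19992 + 23908 + 26980 + 22794 + 3408 + 10981 + 6160 + 27550 = 146933
Ratio = 6872210000 / 146933 = 46771.045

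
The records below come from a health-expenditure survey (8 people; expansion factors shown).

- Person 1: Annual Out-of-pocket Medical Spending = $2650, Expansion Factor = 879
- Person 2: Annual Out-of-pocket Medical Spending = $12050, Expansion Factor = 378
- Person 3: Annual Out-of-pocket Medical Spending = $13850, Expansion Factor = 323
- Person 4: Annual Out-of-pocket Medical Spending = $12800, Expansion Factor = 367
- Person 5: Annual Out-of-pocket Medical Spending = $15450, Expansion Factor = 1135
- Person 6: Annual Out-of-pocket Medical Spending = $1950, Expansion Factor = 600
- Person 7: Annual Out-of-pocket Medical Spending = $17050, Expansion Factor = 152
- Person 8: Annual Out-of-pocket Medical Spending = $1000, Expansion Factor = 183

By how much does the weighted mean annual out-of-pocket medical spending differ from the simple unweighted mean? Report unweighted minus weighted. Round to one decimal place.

255.8

Unweighted sum = 2650 + 12050 + 13850 + 12800 + 15450 + 1950 + 17050 + 1000 = 76800
Unweighted mean = 76800 / 8 = 9600
Weighted sum = 2650×879 + 12050×378 + 13850×323 + 12800×367 + 15450×1135 + 1950×600 + 17050×152 + 1000×183
  = 2329350 + 4554900 + 4473550 + 4697600 + 17535750 + 1170000 + 2591600 + 183000 = 37535750
Sum of weights = 4017
Weighted mean = 37535750 / 4017 = 9344.2245
Difference (unweighted minus weighted) = 255.77545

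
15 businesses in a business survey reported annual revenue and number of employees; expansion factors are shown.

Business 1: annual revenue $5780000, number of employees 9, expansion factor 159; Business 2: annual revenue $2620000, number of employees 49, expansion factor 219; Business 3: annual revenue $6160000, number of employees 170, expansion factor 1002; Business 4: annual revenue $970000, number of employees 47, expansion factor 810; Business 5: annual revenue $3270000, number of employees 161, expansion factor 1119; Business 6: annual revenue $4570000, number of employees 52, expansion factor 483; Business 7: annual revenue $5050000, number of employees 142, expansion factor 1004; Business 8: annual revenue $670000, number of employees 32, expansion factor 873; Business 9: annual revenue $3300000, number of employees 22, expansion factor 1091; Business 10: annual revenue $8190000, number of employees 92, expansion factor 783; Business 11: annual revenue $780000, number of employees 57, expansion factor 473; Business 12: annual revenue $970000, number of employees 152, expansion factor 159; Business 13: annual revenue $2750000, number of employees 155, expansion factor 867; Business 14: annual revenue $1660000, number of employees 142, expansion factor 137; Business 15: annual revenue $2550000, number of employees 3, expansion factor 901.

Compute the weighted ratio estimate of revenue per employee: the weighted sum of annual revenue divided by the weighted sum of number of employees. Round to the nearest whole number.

Σ wᵢ·y = 35417830000
Σ wᵢ·x = 900060
Ratio = 35417830000 / 900060 = 39350.521

39351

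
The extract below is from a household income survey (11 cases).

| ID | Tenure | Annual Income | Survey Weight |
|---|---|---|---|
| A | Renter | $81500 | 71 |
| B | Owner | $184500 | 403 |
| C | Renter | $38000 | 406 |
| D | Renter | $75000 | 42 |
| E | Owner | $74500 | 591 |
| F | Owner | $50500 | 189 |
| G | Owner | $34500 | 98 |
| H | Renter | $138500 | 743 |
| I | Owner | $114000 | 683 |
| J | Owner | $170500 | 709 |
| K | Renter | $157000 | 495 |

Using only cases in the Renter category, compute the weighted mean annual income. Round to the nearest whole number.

Renter rows: A, C, D, H, K
Weighted sum = 81500×71 + 38000×406 + 75000×42 + 138500×743 + 157000×495
  = 5786500 + 15428000 + 3150000 + 102905500 + 77715000 = 204985000
Sum of weights = 71 + 406 + 42 + 743 + 495 = 1757
Weighted mean = 204985000 / 1757 = 116667.62

116668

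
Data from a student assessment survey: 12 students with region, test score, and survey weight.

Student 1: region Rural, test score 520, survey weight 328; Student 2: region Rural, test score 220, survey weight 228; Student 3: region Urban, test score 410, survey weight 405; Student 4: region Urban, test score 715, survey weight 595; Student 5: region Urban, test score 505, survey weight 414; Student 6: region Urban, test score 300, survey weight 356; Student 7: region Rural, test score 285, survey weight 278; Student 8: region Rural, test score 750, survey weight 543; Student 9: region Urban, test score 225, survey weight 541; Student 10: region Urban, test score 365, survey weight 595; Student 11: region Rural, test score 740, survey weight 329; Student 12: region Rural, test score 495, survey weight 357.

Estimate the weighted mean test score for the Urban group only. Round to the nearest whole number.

Urban rows: 3, 4, 5, 6, 9, 10
Weighted sum = 410×405 + 715×595 + 505×414 + 300×356 + 225×541 + 365×595
  = 166050 + 425425 + 209070 + 106800 + 121725 + 217175 = 1246245
Sum of weights = 405 + 595 + 414 + 356 + 541 + 595 = 2906
Weighted mean = 1246245 / 2906 = 428.85237

429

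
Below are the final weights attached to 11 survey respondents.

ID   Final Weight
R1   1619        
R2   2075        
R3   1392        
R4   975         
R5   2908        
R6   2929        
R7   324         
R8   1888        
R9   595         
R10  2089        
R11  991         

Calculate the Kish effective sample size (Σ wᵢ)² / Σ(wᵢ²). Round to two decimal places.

Σ wᵢ = 1619 + 2075 + 1392 + 975 + 2908 + 2929 + 324 + 1888 + 595 + 2089 + 991 = 17785
Σ wᵢ² = 36220127
n_eff = 17785² / 36220127 = 316306225 / 36220127 = 8.7328856

8.73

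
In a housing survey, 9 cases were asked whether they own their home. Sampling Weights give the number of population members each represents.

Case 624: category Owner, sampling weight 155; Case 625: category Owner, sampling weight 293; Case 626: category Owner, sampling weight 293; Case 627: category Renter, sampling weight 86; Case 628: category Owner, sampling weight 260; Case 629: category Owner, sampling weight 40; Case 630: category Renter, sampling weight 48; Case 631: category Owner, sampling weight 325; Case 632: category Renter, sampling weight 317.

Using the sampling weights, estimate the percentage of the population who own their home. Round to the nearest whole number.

Sum of weights for 'Owner' = 155 + 293 + 293 + 260 + 40 + 325 = 1366
Total weight = 155 + 293 + 293 + 86 + 260 + 40 + 48 + 325 + 317 = 1817
Weighted proportion = 1366 / 1817 = 0.75178866 → 75.178866%

75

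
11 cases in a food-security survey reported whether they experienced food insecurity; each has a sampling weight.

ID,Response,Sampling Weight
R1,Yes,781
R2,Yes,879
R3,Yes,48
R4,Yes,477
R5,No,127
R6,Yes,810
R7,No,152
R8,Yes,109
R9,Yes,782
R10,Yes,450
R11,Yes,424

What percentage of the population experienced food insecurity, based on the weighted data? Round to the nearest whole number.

94

Sum of weights for 'Yes' = 781 + 879 + 48 + 477 + 810 + 109 + 782 + 450 + 424 = 4760
Total weight = 781 + 879 + 48 + 477 + 127 + 810 + 152 + 109 + 782 + 450 + 424 = 5039
Weighted proportion = 4760 / 5039 = 0.94463187 → 94.463187%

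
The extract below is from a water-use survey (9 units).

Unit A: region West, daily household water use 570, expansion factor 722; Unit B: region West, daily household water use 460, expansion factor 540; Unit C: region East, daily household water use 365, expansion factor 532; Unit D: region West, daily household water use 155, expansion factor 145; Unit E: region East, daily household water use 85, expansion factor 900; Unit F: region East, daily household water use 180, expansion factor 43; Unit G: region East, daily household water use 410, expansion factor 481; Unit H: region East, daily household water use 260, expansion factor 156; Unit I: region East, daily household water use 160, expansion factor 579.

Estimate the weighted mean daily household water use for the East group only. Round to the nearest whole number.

East rows: C, E, F, G, H, I
Weighted sum = 365×532 + 85×900 + 180×43 + 410×481 + 260×156 + 160×579
  = 608830
Sum of weights = 532 + 900 + 43 + 481 + 156 + 579 = 2691
Weighted mean = 608830 / 2691 = 226.24675

226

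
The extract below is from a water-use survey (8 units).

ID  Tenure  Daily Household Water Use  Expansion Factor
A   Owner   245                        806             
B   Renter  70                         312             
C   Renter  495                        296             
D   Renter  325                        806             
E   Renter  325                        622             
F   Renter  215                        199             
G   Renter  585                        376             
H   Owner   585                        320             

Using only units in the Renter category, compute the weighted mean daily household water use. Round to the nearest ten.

Renter rows: B, C, D, E, F, G
Weighted sum = 70×312 + 495×296 + 325×806 + 325×622 + 215×199 + 585×376
  = 895205
Sum of weights = 312 + 296 + 806 + 622 + 199 + 376 = 2611
Weighted mean = 895205 / 2611 = 342.85906

340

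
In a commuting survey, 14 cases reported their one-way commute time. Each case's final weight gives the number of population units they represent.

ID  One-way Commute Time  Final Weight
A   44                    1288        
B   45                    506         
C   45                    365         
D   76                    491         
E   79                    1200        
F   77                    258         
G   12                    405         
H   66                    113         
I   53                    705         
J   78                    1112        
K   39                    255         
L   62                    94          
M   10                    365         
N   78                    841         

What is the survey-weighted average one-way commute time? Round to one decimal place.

58.7

Weighted sum = 469289
Sum of weights = 7998
Weighted mean = 469289 / 7998 = 58.675794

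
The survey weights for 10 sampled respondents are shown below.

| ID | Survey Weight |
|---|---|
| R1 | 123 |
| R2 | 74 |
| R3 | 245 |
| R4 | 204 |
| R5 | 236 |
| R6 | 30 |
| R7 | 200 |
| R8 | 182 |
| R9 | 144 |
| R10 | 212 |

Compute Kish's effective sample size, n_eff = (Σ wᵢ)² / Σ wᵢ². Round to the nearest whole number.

9

Σ wᵢ = 123 + 74 + 245 + 204 + 236 + 30 + 200 + 182 + 144 + 212 = 1650
Σ wᵢ² = 15129 + 5476 + 60025 + 41616 + 55696 + 900 + 40000 + 33124 + 20736 + 44944 = 317646
n_eff = 1650² / 317646 = 2722500 / 317646 = 8.5708619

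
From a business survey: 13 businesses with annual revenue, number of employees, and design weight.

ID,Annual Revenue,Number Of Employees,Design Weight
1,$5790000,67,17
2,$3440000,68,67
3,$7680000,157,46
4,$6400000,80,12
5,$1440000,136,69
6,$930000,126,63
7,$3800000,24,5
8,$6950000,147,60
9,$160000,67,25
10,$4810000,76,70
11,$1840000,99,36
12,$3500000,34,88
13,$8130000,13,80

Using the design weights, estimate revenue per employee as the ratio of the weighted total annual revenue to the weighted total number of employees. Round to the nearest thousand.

50000

Σ wᵢ·y = 2718280000
Σ wᵢ·x = 54730
Ratio = 2718280000 / 54730 = 49667.093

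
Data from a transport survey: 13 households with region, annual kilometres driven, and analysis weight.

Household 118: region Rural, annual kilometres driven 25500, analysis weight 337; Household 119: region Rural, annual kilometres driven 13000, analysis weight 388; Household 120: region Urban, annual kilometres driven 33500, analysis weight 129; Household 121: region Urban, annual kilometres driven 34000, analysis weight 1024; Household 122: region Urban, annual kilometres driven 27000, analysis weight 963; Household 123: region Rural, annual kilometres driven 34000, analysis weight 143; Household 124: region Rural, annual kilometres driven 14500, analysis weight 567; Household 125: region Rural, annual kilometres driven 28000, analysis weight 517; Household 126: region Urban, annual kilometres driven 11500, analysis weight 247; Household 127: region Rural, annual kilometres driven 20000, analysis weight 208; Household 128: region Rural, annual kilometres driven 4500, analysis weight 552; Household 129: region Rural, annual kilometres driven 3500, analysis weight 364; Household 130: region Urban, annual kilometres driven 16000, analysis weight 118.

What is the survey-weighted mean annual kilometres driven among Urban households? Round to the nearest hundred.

Urban rows: 120, 121, 122, 126, 130
Weighted sum = 33500×129 + 34000×1024 + 27000×963 + 11500×247 + 16000×118
  = 4321500 + 34816000 + 26001000 + 2840500 + 1888000 = 69867000
Sum of weights = 129 + 1024 + 963 + 247 + 118 = 2481
Weighted mean = 69867000 / 2481 = 28160.822

28200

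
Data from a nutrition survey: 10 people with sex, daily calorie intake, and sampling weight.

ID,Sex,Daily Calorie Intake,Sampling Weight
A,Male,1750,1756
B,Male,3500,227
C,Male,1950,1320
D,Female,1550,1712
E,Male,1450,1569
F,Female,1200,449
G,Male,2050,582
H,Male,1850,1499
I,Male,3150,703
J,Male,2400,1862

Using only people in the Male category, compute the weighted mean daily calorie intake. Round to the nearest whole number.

2035

Male rows: A, B, C, E, G, H, I, J
Weighted sum = 1750×1756 + 3500×227 + 1950×1320 + 1450×1569 + 2050×582 + 1850×1499 + 3150×703 + 2400×1862
  = 3073000 + 794500 + 2574000 + 2275050 + 1193100 + 2773150 + 2214450 + 4468800 = 19366050
Sum of weights = 1756 + 227 + 1320 + 1569 + 582 + 1499 + 703 + 1862 = 9518
Weighted mean = 19366050 / 9518 = 2034.6764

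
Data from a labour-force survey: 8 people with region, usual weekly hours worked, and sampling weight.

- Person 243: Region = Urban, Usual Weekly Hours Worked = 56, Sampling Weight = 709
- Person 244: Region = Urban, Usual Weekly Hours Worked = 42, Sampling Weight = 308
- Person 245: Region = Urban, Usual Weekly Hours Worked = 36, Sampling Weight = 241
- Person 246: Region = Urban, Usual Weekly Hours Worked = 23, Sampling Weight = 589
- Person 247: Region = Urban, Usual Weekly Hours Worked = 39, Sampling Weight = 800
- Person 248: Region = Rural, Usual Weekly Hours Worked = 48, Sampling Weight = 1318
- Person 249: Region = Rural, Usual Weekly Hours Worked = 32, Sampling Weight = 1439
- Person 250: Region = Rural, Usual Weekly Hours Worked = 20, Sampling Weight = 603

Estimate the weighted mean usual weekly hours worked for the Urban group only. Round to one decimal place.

40.1

Urban rows: 243, 244, 245, 246, 247
Weighted sum = 56×709 + 42×308 + 36×241 + 23×589 + 39×800
  = 39704 + 12936 + 8676 + 13547 + 31200 = 106063
Sum of weights = 709 + 308 + 241 + 589 + 800 = 2647
Weighted mean = 106063 / 2647 = 40.069135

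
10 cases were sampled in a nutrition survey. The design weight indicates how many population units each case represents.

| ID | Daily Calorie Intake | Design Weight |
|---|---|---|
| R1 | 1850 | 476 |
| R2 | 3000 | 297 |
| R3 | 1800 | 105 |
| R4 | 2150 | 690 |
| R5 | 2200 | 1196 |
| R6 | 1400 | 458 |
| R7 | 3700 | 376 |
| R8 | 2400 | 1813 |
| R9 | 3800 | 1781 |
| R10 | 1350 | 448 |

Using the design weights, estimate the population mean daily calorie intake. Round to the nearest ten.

Weighted sum = 19831500
Sum of weights = 476 + 297 + 105 + 690 + 1196 + 458 + 376 + 1813 + 1781 + 448 = 7640
Weighted mean = 19831500 / 7640 = 2595.7461

2600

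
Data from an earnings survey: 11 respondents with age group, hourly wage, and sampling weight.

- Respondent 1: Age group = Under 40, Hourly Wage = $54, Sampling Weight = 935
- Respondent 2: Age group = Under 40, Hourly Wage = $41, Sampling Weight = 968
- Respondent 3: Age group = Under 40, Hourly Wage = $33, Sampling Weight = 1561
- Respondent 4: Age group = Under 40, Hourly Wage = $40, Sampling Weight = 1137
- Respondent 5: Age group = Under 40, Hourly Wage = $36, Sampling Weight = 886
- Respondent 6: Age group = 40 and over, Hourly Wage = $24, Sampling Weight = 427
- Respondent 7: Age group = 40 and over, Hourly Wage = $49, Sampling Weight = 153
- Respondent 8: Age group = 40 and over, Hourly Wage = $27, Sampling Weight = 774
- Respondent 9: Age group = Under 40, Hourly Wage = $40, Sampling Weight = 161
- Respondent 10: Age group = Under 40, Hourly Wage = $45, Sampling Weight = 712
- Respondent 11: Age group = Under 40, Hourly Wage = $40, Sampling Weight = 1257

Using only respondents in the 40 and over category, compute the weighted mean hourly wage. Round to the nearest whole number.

40 and over rows: 6, 7, 8
Weighted sum = 24×427 + 49×153 + 27×774
  = 38643
Sum of weights = 427 + 153 + 774 = 1354
Weighted mean = 38643 / 1354 = 28.539882

29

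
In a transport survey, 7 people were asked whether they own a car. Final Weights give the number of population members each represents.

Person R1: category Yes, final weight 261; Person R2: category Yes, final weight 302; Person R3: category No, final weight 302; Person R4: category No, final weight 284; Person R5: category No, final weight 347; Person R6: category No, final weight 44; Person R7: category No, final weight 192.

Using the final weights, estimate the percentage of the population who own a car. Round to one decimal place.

Sum of weights for 'Yes' = 261 + 302 = 563
Total weight = 1732
Weighted proportion = 563 / 1732 = 0.32505774 → 32.505774%

32.5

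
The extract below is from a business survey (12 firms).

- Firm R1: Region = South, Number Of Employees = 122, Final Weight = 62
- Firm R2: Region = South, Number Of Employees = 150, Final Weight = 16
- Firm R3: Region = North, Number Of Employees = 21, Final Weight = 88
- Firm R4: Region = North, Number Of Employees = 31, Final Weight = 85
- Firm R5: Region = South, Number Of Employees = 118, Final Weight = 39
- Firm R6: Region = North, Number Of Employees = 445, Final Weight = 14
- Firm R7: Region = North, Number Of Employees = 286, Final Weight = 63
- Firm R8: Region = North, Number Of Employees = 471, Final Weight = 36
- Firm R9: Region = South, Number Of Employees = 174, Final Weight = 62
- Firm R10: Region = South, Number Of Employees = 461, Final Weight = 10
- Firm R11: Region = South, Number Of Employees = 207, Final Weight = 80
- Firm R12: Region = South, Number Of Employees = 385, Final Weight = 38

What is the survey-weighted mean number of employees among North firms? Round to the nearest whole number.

North rows: R3, R4, R6, R7, R8
Weighted sum = 45687
Sum of weights = 88 + 85 + 14 + 63 + 36 = 286
Weighted mean = 45687 / 286 = 159.74476

160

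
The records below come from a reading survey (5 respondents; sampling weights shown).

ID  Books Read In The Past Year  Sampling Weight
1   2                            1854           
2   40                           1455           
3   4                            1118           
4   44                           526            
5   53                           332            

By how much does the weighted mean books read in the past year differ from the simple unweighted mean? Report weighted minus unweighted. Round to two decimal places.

-8.33

Unweighted sum = 2 + 40 + 4 + 44 + 53 = 143
Unweighted mean = 143 / 5 = 28.6
Weighted sum = 2×1854 + 40×1455 + 4×1118 + 44×526 + 53×332
  = 3708 + 58200 + 4472 + 23144 + 17596 = 107120
Sum of weights = 1854 + 1455 + 1118 + 526 + 332 = 5285
Weighted mean = 107120 / 5285 = 20.268685
Difference (weighted minus unweighted) = -8.331315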